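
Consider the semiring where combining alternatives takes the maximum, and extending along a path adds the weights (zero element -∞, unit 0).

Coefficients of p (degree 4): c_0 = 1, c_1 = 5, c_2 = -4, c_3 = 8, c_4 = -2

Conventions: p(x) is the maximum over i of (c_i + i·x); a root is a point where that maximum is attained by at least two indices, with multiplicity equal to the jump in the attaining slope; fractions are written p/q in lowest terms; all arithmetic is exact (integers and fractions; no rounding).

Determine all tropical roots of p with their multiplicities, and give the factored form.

hull edge (i=0, c=1) to (i=1, c=5): slope 4, span 1
hull edge (i=1, c=5) to (i=3, c=8): slope 3/2, span 2
hull edge (i=3, c=8) to (i=4, c=-2): slope -10, span 1
Factored form: p(x) = -2 ⊗ (x ⊕ (-4)) ⊗ (x ⊕ (-3/2)) ⊗ (x ⊕ (-3/2)) ⊗ (x ⊕ 10)
Answer: roots = -4 (mult 1), -3/2 (mult 2), 10 (mult 1)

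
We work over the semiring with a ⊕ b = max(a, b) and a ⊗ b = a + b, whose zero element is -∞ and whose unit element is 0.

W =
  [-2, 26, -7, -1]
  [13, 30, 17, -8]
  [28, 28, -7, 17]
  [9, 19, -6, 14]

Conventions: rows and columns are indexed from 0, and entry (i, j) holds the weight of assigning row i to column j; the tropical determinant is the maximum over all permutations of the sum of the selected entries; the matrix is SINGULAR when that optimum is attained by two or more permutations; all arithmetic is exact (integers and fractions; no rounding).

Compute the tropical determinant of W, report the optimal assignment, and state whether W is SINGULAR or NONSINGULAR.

σ = (0, 1, 2, 3): (-2) + 30 + (-7) + 14 = 35
σ = (0, 1, 3, 2): (-2) + 30 + 17 + (-6) = 39
σ = (0, 2, 1, 3): (-2) + 17 + 28 + 14 = 57
σ = (0, 2, 3, 1): (-2) + 17 + 17 + 19 = 51
σ = (0, 3, 1, 2): (-2) + (-8) + 28 + (-6) = 12
σ = (0, 3, 2, 1): (-2) + (-8) + (-7) + 19 = 2
σ = (1, 0, 2, 3): 26 + 13 + (-7) + 14 = 46
σ = (1, 0, 3, 2): 26 + 13 + 17 + (-6) = 50
σ = (1, 2, 0, 3): 26 + 17 + 28 + 14 = 85
σ = (1, 2, 3, 0): 26 + 17 + 17 + 9 = 69
σ = (1, 3, 0, 2): 26 + (-8) + 28 + (-6) = 40
σ = (1, 3, 2, 0): 26 + (-8) + (-7) + 9 = 20
σ = (2, 0, 1, 3): (-7) + 13 + 28 + 14 = 48
σ = (2, 0, 3, 1): (-7) + 13 + 17 + 19 = 42
σ = (2, 1, 0, 3): (-7) + 30 + 28 + 14 = 65
σ = (2, 1, 3, 0): (-7) + 30 + 17 + 9 = 49
σ = (2, 3, 0, 1): (-7) + (-8) + 28 + 19 = 32
σ = (2, 3, 1, 0): (-7) + (-8) + 28 + 9 = 22
σ = (3, 0, 1, 2): (-1) + 13 + 28 + (-6) = 34
σ = (3, 0, 2, 1): (-1) + 13 + (-7) + 19 = 24
σ = (3, 1, 0, 2): (-1) + 30 + 28 + (-6) = 51
σ = (3, 1, 2, 0): (-1) + 30 + (-7) + 9 = 31
σ = (3, 2, 0, 1): (-1) + 17 + 28 + 19 = 63
σ = (3, 2, 1, 0): (-1) + 17 + 28 + 9 = 53
Optimal value attained by: σ = (1, 2, 0, 3).
Answer: det⊕(W) = 85; verdict: NONSINGULAR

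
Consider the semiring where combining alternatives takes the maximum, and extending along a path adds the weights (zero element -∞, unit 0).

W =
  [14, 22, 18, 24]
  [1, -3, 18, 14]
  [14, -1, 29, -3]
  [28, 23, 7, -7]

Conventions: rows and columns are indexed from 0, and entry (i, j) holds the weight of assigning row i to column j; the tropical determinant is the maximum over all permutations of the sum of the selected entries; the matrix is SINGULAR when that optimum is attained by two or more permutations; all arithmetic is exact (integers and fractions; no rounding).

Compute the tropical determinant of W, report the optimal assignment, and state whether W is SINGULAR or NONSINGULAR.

σ = (0, 1, 2, 3): 14 + (-3) + 29 + (-7) = 33
σ = (0, 1, 3, 2): 14 + (-3) + (-3) + 7 = 15
σ = (0, 2, 1, 3): 14 + 18 + (-1) + (-7) = 24
σ = (0, 2, 3, 1): 14 + 18 + (-3) + 23 = 52
σ = (0, 3, 1, 2): 14 + 14 + (-1) + 7 = 34
σ = (0, 3, 2, 1): 14 + 14 + 29 + 23 = 80
σ = (1, 0, 2, 3): 22 + 1 + 29 + (-7) = 45
σ = (1, 0, 3, 2): 22 + 1 + (-3) + 7 = 27
σ = (1, 2, 0, 3): 22 + 18 + 14 + (-7) = 47
σ = (1, 2, 3, 0): 22 + 18 + (-3) + 28 = 65
σ = (1, 3, 0, 2): 22 + 14 + 14 + 7 = 57
σ = (1, 3, 2, 0): 22 + 14 + 29 + 28 = 93
σ = (2, 0, 1, 3): 18 + 1 + (-1) + (-7) = 11
σ = (2, 0, 3, 1): 18 + 1 + (-3) + 23 = 39
σ = (2, 1, 0, 3): 18 + (-3) + 14 + (-7) = 22
σ = (2, 1, 3, 0): 18 + (-3) + (-3) + 28 = 40
σ = (2, 3, 0, 1): 18 + 14 + 14 + 23 = 69
σ = (2, 3, 1, 0): 18 + 14 + (-1) + 28 = 59
σ = (3, 0, 1, 2): 24 + 1 + (-1) + 7 = 31
σ = (3, 0, 2, 1): 24 + 1 + 29 + 23 = 77
σ = (3, 1, 0, 2): 24 + (-3) + 14 + 7 = 42
σ = (3, 1, 2, 0): 24 + (-3) + 29 + 28 = 78
σ = (3, 2, 0, 1): 24 + 18 + 14 + 23 = 79
σ = (3, 2, 1, 0): 24 + 18 + (-1) + 28 = 69
Optimal value attained by: σ = (1, 3, 2, 0).
Answer: det⊕(W) = 93; verdict: NONSINGULAR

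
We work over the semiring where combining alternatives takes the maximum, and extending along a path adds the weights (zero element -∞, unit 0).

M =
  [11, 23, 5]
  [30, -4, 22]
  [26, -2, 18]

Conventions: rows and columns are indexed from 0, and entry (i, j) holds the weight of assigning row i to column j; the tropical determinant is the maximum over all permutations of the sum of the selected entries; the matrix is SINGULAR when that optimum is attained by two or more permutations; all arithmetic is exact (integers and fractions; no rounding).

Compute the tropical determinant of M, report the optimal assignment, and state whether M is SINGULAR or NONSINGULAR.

σ = (0, 1, 2): 11 + (-4) + 18 = 25
σ = (0, 2, 1): 11 + 22 + (-2) = 31
σ = (1, 0, 2): 23 + 30 + 18 = 71
σ = (1, 2, 0): 23 + 22 + 26 = 71
σ = (2, 0, 1): 5 + 30 + (-2) = 33
σ = (2, 1, 0): 5 + (-4) + 26 = 27
Optimal value attained by: σ = (1, 0, 2).
Answer: det⊕(M) = 71; verdict: SINGULAR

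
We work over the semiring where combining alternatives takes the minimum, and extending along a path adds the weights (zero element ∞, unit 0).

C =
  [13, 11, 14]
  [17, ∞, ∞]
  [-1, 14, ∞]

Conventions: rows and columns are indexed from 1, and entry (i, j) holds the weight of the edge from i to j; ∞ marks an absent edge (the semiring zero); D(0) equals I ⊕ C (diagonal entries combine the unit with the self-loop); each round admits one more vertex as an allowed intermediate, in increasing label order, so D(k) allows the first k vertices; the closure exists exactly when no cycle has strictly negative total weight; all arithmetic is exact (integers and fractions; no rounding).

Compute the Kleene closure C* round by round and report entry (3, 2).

D(0):
  [0, 11, 14]
  [17, 0, ∞]
  [-1, 14, 0]
D(1):
  [0, 11, 14]
  [17, 0, 31]
  [-1, 10, 0]
D(2):
  [0, 11, 14]
  [17, 0, 31]
  [-1, 10, 0]
D(3):
  [0, 11, 14]
  [17, 0, 31]
  [-1, 10, 0]
Answer: C*[3][2] = 10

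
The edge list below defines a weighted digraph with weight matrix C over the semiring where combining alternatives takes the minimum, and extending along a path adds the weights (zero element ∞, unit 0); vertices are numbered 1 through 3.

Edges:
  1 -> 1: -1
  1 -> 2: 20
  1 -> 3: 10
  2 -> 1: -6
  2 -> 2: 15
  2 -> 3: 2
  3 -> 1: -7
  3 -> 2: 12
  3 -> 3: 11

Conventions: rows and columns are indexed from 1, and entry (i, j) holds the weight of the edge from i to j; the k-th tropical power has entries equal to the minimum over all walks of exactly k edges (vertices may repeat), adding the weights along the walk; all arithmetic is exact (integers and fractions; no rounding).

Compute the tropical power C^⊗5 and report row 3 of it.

C^⊗2:
  [-2, 19, 9]
  [-7, 14, 4]
  [-8, 13, 3]
C^⊗3:
  [-3, 18, 8]
  [-8, 13, 3]
  [-9, 12, 2]
C^⊗4:
  [-4, 17, 7]
  [-9, 12, 2]
  [-10, 11, 1]
C^⊗5:
  [-5, 16, 6]
  [-10, 11, 1]
  [-11, 10, 0]
Answer: row 3 of C^⊗5 = [-11, 10, 0]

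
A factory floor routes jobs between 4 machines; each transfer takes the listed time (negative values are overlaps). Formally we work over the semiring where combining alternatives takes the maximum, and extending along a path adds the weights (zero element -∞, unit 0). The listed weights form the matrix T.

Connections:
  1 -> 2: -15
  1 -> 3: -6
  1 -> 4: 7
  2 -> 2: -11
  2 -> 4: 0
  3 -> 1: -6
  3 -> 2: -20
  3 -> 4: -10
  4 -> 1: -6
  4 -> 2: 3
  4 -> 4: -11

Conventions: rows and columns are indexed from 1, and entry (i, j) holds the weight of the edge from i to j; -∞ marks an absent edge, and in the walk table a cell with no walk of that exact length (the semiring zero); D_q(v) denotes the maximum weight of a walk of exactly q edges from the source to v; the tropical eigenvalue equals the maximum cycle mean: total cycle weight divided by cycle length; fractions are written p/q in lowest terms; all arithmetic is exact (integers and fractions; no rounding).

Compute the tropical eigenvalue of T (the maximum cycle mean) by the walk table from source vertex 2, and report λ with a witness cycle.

q=0: [-∞, 0, -∞, -∞]
q=1: [-∞, -11, -∞, 0]
q=2: [-6, 3, -∞, -11]
q=3: [-17, -8, -12, 3]
q=4: [-3, 6, -23, -8]
Optimal cycle mean attained by: cycle 2->4->2, total 0 + 3, length 2.
Answer: λ = 3/2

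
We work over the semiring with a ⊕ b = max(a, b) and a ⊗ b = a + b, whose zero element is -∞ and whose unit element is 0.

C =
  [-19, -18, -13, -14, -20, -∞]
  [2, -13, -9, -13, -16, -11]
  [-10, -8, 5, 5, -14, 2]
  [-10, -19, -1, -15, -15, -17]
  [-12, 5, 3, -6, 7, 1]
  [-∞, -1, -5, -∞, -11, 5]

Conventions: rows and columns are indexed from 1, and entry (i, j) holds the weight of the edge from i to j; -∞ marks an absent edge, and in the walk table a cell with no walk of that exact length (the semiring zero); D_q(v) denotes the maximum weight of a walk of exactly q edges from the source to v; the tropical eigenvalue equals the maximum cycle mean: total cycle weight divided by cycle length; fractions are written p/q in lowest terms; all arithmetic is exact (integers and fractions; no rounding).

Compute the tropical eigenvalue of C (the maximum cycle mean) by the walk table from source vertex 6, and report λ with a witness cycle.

q=0: [-∞, -∞, -∞, -∞, -∞, 0]
q=1: [-∞, -1, -5, -∞, -11, 5]
q=2: [1, 4, 0, 0, -4, 10]
q=3: [6, 9, 5, 5, 3, 15]
q=4: [11, 14, 10, 10, 10, 20]
q=5: [16, 19, 15, 15, 17, 25]
q=6: [21, 24, 20, 20, 24, 30]
Optimal cycle mean attained by: cycle 5->5, total 7, length 1.
Answer: λ = 7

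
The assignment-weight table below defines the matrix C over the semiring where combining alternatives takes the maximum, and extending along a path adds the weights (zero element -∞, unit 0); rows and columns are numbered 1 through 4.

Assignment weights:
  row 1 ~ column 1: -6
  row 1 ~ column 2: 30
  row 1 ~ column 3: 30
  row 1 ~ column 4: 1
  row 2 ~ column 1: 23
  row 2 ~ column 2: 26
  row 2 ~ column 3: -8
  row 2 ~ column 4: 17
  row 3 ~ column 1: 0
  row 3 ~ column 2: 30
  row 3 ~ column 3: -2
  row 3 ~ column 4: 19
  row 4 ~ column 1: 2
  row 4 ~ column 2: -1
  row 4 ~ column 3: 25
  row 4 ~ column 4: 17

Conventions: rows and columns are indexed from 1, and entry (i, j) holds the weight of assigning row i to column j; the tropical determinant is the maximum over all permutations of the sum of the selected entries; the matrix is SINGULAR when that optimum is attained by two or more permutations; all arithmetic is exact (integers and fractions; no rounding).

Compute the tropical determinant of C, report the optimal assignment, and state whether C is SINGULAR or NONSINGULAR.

σ = (1, 2, 3, 4): (-6) + 26 + (-2) + 17 = 35
σ = (1, 2, 4, 3): (-6) + 26 + 19 + 25 = 64
σ = (1, 3, 2, 4): (-6) + (-8) + 30 + 17 = 33
σ = (1, 3, 4, 2): (-6) + (-8) + 19 + (-1) = 4
σ = (1, 4, 2, 3): (-6) + 17 + 30 + 25 = 66
σ = (1, 4, 3, 2): (-6) + 17 + (-2) + (-1) = 8
σ = (2, 1, 3, 4): 30 + 23 + (-2) + 17 = 68
σ = (2, 1, 4, 3): 30 + 23 + 19 + 25 = 97
σ = (2, 3, 1, 4): 30 + (-8) + 0 + 17 = 39
σ = (2, 3, 4, 1): 30 + (-8) + 19 + 2 = 43
σ = (2, 4, 1, 3): 30 + 17 + 0 + 25 = 72
σ = (2, 4, 3, 1): 30 + 17 + (-2) + 2 = 47
σ = (3, 1, 2, 4): 30 + 23 + 30 + 17 = 100
σ = (3, 1, 4, 2): 30 + 23 + 19 + (-1) = 71
σ = (3, 2, 1, 4): 30 + 26 + 0 + 17 = 73
σ = (3, 2, 4, 1): 30 + 26 + 19 + 2 = 77
σ = (3, 4, 1, 2): 30 + 17 + 0 + (-1) = 46
σ = (3, 4, 2, 1): 30 + 17 + 30 + 2 = 79
σ = (4, 1, 2, 3): 1 + 23 + 30 + 25 = 79
σ = (4, 1, 3, 2): 1 + 23 + (-2) + (-1) = 21
σ = (4, 2, 1, 3): 1 + 26 + 0 + 25 = 52
σ = (4, 2, 3, 1): 1 + 26 + (-2) + 2 = 27
σ = (4, 3, 1, 2): 1 + (-8) + 0 + (-1) = -8
σ = (4, 3, 2, 1): 1 + (-8) + 30 + 2 = 25
Optimal value attained by: σ = (3, 1, 2, 4).
Answer: det⊕(C) = 100; verdict: NONSINGULAR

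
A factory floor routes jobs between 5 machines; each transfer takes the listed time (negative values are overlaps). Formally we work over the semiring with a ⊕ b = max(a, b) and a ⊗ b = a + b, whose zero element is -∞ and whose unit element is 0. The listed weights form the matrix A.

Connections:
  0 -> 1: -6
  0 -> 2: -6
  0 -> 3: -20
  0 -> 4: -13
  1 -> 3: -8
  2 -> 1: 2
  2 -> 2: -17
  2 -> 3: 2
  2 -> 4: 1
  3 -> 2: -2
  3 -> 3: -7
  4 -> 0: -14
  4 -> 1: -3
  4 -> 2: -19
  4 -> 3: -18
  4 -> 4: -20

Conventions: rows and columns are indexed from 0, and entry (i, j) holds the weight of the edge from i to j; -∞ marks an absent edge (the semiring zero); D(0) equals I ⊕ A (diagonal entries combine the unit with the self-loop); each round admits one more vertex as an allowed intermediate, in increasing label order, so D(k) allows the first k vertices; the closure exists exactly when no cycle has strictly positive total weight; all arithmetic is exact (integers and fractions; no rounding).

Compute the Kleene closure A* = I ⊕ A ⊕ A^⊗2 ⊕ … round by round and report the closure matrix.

D(0):
  [0, -6, -6, -20, -13]
  [-∞, 0, -∞, -8, -∞]
  [-∞, 2, 0, 2, 1]
  [-∞, -∞, -2, 0, -∞]
  [-14, -3, -19, -18, 0]
D(1):
  [0, -6, -6, -20, -13]
  [-∞, 0, -∞, -8, -∞]
  [-∞, 2, 0, 2, 1]
  [-∞, -∞, -2, 0, -∞]
  [-14, -3, -19, -18, 0]
D(2):
  [0, -6, -6, -14, -13]
  [-∞, 0, -∞, -8, -∞]
  [-∞, 2, 0, 2, 1]
  [-∞, -∞, -2, 0, -∞]
  [-14, -3, -19, -11, 0]
D(3):
  [0, -4, -6, -4, -5]
  [-∞, 0, -∞, -8, -∞]
  [-∞, 2, 0, 2, 1]
  [-∞, 0, -2, 0, -1]
  [-14, -3, -19, -11, 0]
D(4):
  [0, -4, -6, -4, -5]
  [-∞, 0, -10, -8, -9]
  [-∞, 2, 0, 2, 1]
  [-∞, 0, -2, 0, -1]
  [-14, -3, -13, -11, 0]
D(5):
  [0, -4, -6, -4, -5]
  [-23, 0, -10, -8, -9]
  [-13, 2, 0, 2, 1]
  [-15, 0, -2, 0, -1]
  [-14, -3, -13, -11, 0]
Answer: A* = [[0, -4, -6, -4, -5], [-23, 0, -10, -8, -9], [-13, 2, 0, 2, 1], [-15, 0, -2, 0, -1], [-14, -3, -13, -11, 0]]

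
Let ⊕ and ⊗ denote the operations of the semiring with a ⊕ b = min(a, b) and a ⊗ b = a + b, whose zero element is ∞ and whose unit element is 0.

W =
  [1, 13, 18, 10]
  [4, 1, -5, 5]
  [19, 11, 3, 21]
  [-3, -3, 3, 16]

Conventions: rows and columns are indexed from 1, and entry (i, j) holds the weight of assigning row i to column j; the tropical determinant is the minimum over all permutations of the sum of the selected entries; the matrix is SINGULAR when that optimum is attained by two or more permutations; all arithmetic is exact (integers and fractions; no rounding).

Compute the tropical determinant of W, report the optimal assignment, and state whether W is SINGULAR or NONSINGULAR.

σ = (1, 2, 3, 4): 1 + 1 + 3 + 16 = 21
σ = (1, 2, 4, 3): 1 + 1 + 21 + 3 = 26
σ = (1, 3, 2, 4): 1 + (-5) + 11 + 16 = 23
σ = (1, 3, 4, 2): 1 + (-5) + 21 + (-3) = 14
σ = (1, 4, 2, 3): 1 + 5 + 11 + 3 = 20
σ = (1, 4, 3, 2): 1 + 5 + 3 + (-3) = 6
σ = (2, 1, 3, 4): 13 + 4 + 3 + 16 = 36
σ = (2, 1, 4, 3): 13 + 4 + 21 + 3 = 41
σ = (2, 3, 1, 4): 13 + (-5) + 19 + 16 = 43
σ = (2, 3, 4, 1): 13 + (-5) + 21 + (-3) = 26
σ = (2, 4, 1, 3): 13 + 5 + 19 + 3 = 40
σ = (2, 4, 3, 1): 13 + 5 + 3 + (-3) = 18
σ = (3, 1, 2, 4): 18 + 4 + 11 + 16 = 49
σ = (3, 1, 4, 2): 18 + 4 + 21 + (-3) = 40
σ = (3, 2, 1, 4): 18 + 1 + 19 + 16 = 54
σ = (3, 2, 4, 1): 18 + 1 + 21 + (-3) = 37
σ = (3, 4, 1, 2): 18 + 5 + 19 + (-3) = 39
σ = (3, 4, 2, 1): 18 + 5 + 11 + (-3) = 31
σ = (4, 1, 2, 3): 10 + 4 + 11 + 3 = 28
σ = (4, 1, 3, 2): 10 + 4 + 3 + (-3) = 14
σ = (4, 2, 1, 3): 10 + 1 + 19 + 3 = 33
σ = (4, 2, 3, 1): 10 + 1 + 3 + (-3) = 11
σ = (4, 3, 1, 2): 10 + (-5) + 19 + (-3) = 21
σ = (4, 3, 2, 1): 10 + (-5) + 11 + (-3) = 13
Optimal value attained by: σ = (1, 4, 3, 2).
Answer: det⊕(W) = 6; verdict: NONSINGULAR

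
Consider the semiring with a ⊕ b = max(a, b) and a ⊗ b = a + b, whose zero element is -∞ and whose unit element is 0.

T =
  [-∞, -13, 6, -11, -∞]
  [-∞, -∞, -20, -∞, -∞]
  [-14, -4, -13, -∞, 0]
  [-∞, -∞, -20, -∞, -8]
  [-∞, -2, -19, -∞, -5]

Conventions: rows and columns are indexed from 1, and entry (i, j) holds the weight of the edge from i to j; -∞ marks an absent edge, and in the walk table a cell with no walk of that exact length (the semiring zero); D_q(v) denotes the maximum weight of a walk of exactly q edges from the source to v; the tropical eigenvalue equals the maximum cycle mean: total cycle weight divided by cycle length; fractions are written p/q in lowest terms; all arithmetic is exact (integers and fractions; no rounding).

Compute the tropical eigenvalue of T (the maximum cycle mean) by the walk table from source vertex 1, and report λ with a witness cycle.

q=0: [0, -∞, -∞, -∞, -∞]
q=1: [-∞, -13, 6, -11, -∞]
q=2: [-8, 2, -7, -∞, 6]
q=3: [-21, 4, -2, -19, 1]
q=4: [-16, -1, -15, -32, -2]
q=5: [-29, -4, -10, -27, -7]
Optimal cycle mean attained by: cycle 1->3->1, total 6 + (-14), length 2.
Answer: λ = -4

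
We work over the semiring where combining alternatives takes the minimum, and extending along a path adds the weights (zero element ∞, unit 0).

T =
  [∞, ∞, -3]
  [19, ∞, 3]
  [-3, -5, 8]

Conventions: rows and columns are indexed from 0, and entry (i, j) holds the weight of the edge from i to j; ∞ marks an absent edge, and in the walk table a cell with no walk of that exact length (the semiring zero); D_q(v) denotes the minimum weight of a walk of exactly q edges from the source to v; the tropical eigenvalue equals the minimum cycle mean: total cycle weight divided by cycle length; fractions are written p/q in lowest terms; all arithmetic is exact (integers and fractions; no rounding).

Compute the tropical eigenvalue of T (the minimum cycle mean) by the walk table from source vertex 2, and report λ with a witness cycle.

q=0: [∞, ∞, 0]
q=1: [-3, -5, 8]
q=2: [5, 3, -6]
q=3: [-9, -11, 2]
Optimal cycle mean attained by: cycle 0->2->0, total (-3) + (-3), length 2.
Answer: λ = -3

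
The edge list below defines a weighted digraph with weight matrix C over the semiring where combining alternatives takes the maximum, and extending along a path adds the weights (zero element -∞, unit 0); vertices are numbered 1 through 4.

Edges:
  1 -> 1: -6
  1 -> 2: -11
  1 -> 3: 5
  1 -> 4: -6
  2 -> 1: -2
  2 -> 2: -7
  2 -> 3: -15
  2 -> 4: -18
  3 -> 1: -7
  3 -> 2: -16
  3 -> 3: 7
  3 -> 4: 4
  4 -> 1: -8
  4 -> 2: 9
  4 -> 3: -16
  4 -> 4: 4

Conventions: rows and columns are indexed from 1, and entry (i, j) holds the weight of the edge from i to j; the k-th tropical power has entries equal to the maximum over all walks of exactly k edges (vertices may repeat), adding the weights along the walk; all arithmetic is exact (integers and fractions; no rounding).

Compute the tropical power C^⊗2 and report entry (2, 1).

C^⊗2:
  [-2, 3, 12, 9]
  [-8, -9, 3, -8]
  [0, 13, 14, 11]
  [7, 13, -3, 8]
Key observation: the optimum is the walk 2->1->1, with weight (-2) + (-6) = -8.
Optimal value attained by: walk 2->1->1.
Answer: (C^⊗2)[2][1] = -8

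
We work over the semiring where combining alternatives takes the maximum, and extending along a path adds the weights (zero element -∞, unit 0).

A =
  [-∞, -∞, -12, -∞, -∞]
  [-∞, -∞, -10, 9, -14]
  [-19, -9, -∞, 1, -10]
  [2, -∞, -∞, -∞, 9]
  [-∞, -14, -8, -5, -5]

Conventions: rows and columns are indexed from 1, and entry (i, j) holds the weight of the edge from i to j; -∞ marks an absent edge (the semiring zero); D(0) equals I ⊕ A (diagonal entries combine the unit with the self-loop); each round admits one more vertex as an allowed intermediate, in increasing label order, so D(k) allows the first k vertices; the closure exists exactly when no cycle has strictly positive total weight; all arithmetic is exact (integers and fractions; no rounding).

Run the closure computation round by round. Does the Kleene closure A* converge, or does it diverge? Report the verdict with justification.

D(0):
  [0, -∞, -12, -∞, -∞]
  [-∞, 0, -10, 9, -14]
  [-19, -9, 0, 1, -10]
  [2, -∞, -∞, 0, 9]
  [-∞, -14, -8, -5, 0]
D(1):
  [0, -∞, -12, -∞, -∞]
  [-∞, 0, -10, 9, -14]
  [-19, -9, 0, 1, -10]
  [2, -∞, -10, 0, 9]
  [-∞, -14, -8, -5, 0]
D(2):
  [0, -∞, -12, -∞, -∞]
  [-∞, 0, -10, 9, -14]
  [-19, -9, 0, 1, -10]
  [2, -∞, -10, 0, 9]
  [-∞, -14, -8, -5, 0]
D(3):
  [0, -21, -12, -11, -22]
  [-29, 0, -10, 9, -14]
  [-19, -9, 0, 1, -10]
  [2, -19, -10, 0, 9]
  [-27, -14, -8, -5, 0]
Detection: at round 4, diagonal entry (5, 5) turns strictly positive.
Key observation: the cycle 5->2->4->5 has total weight (-14) + 9 + 9, which is strictly positive.
Answer: DIVERGES — positive cycle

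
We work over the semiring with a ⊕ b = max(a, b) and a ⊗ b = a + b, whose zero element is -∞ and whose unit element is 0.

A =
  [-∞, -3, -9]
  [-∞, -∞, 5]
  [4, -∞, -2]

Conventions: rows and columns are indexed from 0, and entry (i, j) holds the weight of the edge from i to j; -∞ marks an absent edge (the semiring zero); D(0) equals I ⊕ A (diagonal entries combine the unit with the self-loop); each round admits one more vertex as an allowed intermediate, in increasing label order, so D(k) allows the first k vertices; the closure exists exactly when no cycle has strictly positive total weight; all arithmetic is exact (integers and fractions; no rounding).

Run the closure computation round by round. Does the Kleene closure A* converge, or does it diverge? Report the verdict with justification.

D(0):
  [0, -3, -9]
  [-∞, 0, 5]
  [4, -∞, 0]
D(1):
  [0, -3, -9]
  [-∞, 0, 5]
  [4, 1, 0]
Detection: at round 2, diagonal entry (2, 2) turns strictly positive.
Key observation: the cycle 2->0->1->2 has total weight 4 + (-3) + 5, which is strictly positive.
Answer: DIVERGES — positive cycle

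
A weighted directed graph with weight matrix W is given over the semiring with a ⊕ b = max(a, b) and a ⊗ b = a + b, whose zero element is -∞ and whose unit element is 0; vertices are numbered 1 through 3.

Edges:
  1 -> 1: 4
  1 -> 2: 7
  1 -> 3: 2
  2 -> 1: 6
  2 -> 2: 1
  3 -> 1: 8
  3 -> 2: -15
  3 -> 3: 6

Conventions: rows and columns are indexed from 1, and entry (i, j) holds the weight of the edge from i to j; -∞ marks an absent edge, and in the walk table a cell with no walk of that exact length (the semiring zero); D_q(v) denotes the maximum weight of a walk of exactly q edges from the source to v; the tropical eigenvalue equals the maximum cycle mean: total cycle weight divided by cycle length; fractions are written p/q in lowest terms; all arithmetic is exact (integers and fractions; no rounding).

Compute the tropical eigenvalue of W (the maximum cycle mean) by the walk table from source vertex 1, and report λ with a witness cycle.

q=0: [0, -∞, -∞]
q=1: [4, 7, 2]
q=2: [13, 11, 8]
q=3: [17, 20, 15]
Optimal cycle mean attained by: cycle 1->2->1, total 7 + 6, length 2.
Answer: λ = 13/2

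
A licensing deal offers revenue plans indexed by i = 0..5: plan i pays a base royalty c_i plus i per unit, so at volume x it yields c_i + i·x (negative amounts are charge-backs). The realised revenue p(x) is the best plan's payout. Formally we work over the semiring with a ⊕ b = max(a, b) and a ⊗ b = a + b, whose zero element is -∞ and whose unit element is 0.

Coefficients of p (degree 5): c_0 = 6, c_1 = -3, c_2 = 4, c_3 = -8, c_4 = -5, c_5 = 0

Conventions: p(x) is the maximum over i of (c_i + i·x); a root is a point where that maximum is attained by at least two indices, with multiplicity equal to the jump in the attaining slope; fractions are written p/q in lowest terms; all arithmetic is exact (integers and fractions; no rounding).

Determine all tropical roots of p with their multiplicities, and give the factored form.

hull edge (i=0, c=6) to (i=2, c=4): slope -1, span 2
hull edge (i=2, c=4) to (i=5, c=0): slope -4/3, span 3
Factored form: p(x) = 0 ⊗ (x ⊕ 1) ⊗ (x ⊕ 1) ⊗ (x ⊕ 4/3) ⊗ (x ⊕ 4/3) ⊗ (x ⊕ 4/3)
Answer: roots = 1 (mult 2), 4/3 (mult 3)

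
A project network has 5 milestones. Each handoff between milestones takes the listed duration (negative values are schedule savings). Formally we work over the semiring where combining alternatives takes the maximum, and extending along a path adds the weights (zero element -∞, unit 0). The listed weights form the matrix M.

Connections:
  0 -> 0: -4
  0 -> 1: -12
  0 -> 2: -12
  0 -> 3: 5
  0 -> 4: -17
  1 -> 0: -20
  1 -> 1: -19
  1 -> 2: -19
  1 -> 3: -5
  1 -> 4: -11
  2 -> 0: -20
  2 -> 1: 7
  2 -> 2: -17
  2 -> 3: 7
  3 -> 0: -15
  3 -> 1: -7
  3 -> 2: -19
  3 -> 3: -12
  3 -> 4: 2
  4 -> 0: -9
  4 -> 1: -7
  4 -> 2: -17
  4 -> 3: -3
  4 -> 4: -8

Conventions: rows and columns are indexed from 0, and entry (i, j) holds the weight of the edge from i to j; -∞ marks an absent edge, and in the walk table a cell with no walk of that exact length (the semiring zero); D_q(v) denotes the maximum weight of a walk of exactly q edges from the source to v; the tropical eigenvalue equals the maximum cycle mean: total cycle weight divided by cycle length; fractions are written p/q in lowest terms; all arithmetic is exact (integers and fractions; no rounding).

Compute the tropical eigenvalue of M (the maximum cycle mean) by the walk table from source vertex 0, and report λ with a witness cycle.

q=0: [0, -∞, -∞, -∞, -∞]
q=1: [-4, -12, -12, 5, -17]
q=2: [-8, -2, -14, 1, 7]
q=3: [-2, 0, -10, 4, 3]
q=4: [-6, -3, -14, 3, 6]
q=5: [-3, -1, -11, 3, 5]
Optimal cycle mean attained by: cycle 3->4->3, total 2 + (-3), length 2.
Answer: λ = -1/2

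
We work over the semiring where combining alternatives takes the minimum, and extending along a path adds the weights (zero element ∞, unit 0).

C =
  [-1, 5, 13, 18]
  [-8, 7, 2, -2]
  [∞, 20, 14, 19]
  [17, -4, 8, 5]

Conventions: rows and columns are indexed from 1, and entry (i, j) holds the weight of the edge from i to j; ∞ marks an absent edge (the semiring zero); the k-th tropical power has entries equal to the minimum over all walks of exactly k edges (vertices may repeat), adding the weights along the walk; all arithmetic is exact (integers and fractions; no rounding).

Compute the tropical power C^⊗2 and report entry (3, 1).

C^⊗2:
  [-3, 4, 7, 3]
  [-9, -6, 5, 3]
  [12, 15, 22, 18]
  [-12, 1, -2, -6]
Key observation: the optimum is the walk 3->2->1, with weight 20 + (-8) = 12.
Optimal value attained by: walk 3->2->1.
Answer: (C^⊗2)[3][1] = 12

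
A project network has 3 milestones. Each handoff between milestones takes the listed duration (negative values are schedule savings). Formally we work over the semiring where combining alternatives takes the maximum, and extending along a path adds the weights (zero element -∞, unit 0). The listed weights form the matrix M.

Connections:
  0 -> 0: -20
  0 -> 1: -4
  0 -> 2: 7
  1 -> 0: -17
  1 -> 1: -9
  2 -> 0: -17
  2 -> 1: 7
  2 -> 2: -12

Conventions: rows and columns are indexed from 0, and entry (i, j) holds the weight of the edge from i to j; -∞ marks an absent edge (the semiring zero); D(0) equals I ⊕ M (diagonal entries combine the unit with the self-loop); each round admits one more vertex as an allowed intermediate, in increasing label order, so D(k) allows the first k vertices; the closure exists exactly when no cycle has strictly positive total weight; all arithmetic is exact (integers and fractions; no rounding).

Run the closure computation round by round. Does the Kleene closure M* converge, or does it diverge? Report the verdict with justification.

D(0):
  [0, -4, 7]
  [-17, 0, -∞]
  [-17, 7, 0]
D(1):
  [0, -4, 7]
  [-17, 0, -10]
  [-17, 7, 0]
D(2):
  [0, -4, 7]
  [-17, 0, -10]
  [-10, 7, 0]
D(3):
  [0, 14, 7]
  [-17, 0, -10]
  [-10, 7, 0]
Key observation: every diagonal entry stays at the unit through all rounds, so no improving cycle exists.
Answer: CONVERGES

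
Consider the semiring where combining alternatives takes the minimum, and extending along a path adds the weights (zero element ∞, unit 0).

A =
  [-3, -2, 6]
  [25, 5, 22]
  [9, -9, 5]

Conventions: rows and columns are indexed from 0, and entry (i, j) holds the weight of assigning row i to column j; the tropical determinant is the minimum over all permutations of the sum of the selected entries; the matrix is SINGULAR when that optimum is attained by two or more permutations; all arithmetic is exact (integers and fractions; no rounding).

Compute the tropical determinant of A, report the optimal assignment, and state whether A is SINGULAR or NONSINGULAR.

σ = (0, 1, 2): (-3) + 5 + 5 = 7
σ = (0, 2, 1): (-3) + 22 + (-9) = 10
σ = (1, 0, 2): (-2) + 25 + 5 = 28
σ = (1, 2, 0): (-2) + 22 + 9 = 29
σ = (2, 0, 1): 6 + 25 + (-9) = 22
σ = (2, 1, 0): 6 + 5 + 9 = 20
Optimal value attained by: σ = (0, 1, 2).
Answer: det⊕(A) = 7; verdict: NONSINGULAR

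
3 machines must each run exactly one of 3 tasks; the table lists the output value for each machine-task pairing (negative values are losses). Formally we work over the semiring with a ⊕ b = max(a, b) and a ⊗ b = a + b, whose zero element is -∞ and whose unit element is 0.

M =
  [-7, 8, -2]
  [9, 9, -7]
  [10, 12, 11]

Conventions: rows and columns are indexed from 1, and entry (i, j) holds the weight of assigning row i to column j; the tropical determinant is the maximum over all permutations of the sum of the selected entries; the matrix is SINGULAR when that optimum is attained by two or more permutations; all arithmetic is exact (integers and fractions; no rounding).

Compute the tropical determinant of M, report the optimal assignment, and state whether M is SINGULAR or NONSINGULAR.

σ = (1, 2, 3): (-7) + 9 + 11 = 13
σ = (1, 3, 2): (-7) + (-7) + 12 = -2
σ = (2, 1, 3): 8 + 9 + 11 = 28
σ = (2, 3, 1): 8 + (-7) + 10 = 11
σ = (3, 1, 2): (-2) + 9 + 12 = 19
σ = (3, 2, 1): (-2) + 9 + 10 = 17
Optimal value attained by: σ = (2, 1, 3).
Answer: det⊕(M) = 28; verdict: NONSINGULAR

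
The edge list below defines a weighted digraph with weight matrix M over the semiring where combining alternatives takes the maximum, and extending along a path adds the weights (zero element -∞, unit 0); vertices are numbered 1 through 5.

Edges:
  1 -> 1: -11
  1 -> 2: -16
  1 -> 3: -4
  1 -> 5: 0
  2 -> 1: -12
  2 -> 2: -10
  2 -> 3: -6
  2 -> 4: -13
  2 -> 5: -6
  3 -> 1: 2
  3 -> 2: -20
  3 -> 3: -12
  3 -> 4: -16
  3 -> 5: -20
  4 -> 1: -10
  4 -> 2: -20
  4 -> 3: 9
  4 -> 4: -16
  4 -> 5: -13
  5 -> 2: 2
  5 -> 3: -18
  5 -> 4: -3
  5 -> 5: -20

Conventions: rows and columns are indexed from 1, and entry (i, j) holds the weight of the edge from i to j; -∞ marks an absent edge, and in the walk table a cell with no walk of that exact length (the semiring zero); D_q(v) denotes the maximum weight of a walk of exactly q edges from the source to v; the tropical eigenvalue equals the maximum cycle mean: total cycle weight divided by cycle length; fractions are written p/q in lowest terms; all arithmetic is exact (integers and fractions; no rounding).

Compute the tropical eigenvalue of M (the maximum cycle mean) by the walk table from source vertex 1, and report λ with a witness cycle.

q=0: [0, -∞, -∞, -∞, -∞]
q=1: [-11, -16, -4, -∞, 0]
q=2: [-2, 2, -15, -3, -11]
q=3: [-10, -8, 6, -11, -2]
q=4: [8, 0, -2, -5, -10]
q=5: [0, -8, 4, -13, 8]
Optimal cycle mean attained by: cycle 1->5->4->3->1, total 0 + (-3) + 9 + 2, length 4.
Answer: λ = 2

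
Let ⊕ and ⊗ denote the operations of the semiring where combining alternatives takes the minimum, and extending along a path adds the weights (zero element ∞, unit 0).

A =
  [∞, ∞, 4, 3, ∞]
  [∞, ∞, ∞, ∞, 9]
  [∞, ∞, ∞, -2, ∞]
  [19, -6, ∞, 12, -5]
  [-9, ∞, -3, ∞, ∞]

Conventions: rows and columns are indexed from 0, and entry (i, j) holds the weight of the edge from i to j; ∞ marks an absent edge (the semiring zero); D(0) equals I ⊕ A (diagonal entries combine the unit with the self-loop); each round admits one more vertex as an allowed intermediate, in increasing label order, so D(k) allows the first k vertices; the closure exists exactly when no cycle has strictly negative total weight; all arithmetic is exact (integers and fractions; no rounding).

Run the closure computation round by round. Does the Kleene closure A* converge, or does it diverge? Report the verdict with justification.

D(0):
  [0, ∞, 4, 3, ∞]
  [∞, 0, ∞, ∞, 9]
  [∞, ∞, 0, -2, ∞]
  [19, -6, ∞, 0, -5]
  [-9, ∞, -3, ∞, 0]
D(1):
  [0, ∞, 4, 3, ∞]
  [∞, 0, ∞, ∞, 9]
  [∞, ∞, 0, -2, ∞]
  [19, -6, 23, 0, -5]
  [-9, ∞, -5, -6, 0]
D(2):
  [0, ∞, 4, 3, ∞]
  [∞, 0, ∞, ∞, 9]
  [∞, ∞, 0, -2, ∞]
  [19, -6, 23, 0, -5]
  [-9, ∞, -5, -6, 0]
D(3):
  [0, ∞, 4, 2, ∞]
  [∞, 0, ∞, ∞, 9]
  [∞, ∞, 0, -2, ∞]
  [19, -6, 23, 0, -5]
  [-9, ∞, -5, -7, 0]
Detection: at round 4, diagonal entry (4, 4) turns strictly negative.
Key observation: the cycle 4->0->2->3->1->4 has total weight (-9) + 4 + (-2) + (-6) + 9, which is strictly negative.
Answer: DIVERGES — negative cycle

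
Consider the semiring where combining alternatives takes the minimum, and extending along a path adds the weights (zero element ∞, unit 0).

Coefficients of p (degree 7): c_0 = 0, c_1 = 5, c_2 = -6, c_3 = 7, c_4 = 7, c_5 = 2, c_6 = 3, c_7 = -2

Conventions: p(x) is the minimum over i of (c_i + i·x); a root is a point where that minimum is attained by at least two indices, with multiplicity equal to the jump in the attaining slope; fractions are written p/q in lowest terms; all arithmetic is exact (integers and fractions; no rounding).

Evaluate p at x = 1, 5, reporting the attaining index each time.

p(1) = min(0+0·1=0, 5+1·1=6, -6+2·1=-4, 7+3·1=10, 7+4·1=11, 2+5·1=7, 3+6·1=9, -2+7·1=5) = -4 (attained by i=2)
p(5) = min(0+0·5=0, 5+1·5=10, -6+2·5=4, 7+3·5=22, 7+4·5=27, 2+5·5=27, 3+6·5=33, -2+7·5=33) = 0 (attained by i=0)
Answer: p(1) = -4; p(5) = 0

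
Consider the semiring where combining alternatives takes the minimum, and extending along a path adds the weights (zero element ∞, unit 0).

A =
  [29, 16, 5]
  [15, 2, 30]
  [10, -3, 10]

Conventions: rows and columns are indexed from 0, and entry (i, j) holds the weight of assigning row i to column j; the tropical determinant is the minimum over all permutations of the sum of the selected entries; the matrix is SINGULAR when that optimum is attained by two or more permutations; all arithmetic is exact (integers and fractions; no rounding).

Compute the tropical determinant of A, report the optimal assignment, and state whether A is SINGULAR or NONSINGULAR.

σ = (0, 1, 2): 29 + 2 + 10 = 41
σ = (0, 2, 1): 29 + 30 + (-3) = 56
σ = (1, 0, 2): 16 + 15 + 10 = 41
σ = (1, 2, 0): 16 + 30 + 10 = 56
σ = (2, 0, 1): 5 + 15 + (-3) = 17
σ = (2, 1, 0): 5 + 2 + 10 = 17
Optimal value attained by: σ = (2, 0, 1).
Answer: det⊕(A) = 17; verdict: SINGULAR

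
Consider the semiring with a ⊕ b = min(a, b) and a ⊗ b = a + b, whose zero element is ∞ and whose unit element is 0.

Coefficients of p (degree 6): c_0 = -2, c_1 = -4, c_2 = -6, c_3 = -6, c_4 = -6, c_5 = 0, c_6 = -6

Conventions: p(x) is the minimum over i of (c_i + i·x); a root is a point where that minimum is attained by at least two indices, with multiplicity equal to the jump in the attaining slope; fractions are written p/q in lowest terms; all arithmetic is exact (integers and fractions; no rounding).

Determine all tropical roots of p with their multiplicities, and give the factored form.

hull edge (i=0, c=-2) to (i=2, c=-6): slope -2, span 2
hull edge (i=2, c=-6) to (i=6, c=-6): slope 0, span 4
Factored form: p(x) = -6 ⊗ (x ⊕ 0) ⊗ (x ⊕ 0) ⊗ (x ⊕ 0) ⊗ (x ⊕ 0) ⊗ (x ⊕ 2) ⊗ (x ⊕ 2)
Answer: roots = 0 (mult 4), 2 (mult 2)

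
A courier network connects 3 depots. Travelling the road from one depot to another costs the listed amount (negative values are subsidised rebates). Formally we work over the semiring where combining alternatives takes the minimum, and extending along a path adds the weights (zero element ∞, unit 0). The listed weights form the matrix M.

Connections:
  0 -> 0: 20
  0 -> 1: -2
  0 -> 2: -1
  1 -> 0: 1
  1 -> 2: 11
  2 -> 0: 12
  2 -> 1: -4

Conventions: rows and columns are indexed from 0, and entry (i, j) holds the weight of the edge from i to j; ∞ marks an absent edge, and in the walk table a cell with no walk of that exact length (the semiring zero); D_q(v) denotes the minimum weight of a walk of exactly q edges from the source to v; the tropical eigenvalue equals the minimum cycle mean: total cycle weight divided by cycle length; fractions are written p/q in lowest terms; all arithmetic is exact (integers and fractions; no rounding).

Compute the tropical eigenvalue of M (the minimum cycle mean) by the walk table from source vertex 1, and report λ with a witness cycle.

q=0: [∞, 0, ∞]
q=1: [1, ∞, 11]
q=2: [21, -1, 0]
q=3: [0, -4, 10]
Optimal cycle mean attained by: cycle 0->2->1->0, total (-1) + (-4) + 1, length 3.
Answer: λ = -4/3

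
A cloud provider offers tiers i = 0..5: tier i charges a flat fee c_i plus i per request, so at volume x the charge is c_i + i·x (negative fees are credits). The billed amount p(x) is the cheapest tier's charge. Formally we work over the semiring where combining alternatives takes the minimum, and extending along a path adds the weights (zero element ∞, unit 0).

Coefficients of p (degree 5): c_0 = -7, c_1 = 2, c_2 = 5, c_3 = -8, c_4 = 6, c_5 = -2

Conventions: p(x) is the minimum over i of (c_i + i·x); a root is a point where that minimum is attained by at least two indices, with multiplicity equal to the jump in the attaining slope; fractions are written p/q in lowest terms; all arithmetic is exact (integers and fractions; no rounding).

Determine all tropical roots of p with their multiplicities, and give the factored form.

hull edge (i=0, c=-7) to (i=3, c=-8): slope -1/3, span 3
hull edge (i=3, c=-8) to (i=5, c=-2): slope 3, span 2
Factored form: p(x) = -2 ⊗ (x ⊕ (-3)) ⊗ (x ⊕ (-3)) ⊗ (x ⊕ 1/3) ⊗ (x ⊕ 1/3) ⊗ (x ⊕ 1/3)
Answer: roots = -3 (mult 2), 1/3 (mult 3)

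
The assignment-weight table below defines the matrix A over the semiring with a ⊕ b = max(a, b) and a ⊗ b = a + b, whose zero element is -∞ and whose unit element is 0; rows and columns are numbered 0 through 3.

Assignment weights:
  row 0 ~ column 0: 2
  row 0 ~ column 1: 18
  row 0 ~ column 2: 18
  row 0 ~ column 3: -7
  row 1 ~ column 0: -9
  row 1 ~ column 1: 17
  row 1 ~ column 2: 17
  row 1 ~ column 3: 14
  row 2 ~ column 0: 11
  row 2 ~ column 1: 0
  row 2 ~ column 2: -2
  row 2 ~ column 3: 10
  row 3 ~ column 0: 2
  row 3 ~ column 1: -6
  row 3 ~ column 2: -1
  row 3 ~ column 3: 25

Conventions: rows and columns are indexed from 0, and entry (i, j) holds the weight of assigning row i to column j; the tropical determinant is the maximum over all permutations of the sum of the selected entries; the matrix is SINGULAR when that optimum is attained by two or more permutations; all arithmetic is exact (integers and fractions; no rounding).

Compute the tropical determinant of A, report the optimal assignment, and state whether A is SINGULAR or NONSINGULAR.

σ = (0, 1, 2, 3): 2 + 17 + (-2) + 25 = 42
σ = (0, 1, 3, 2): 2 + 17 + 10 + (-1) = 28
σ = (0, 2, 1, 3): 2 + 17 + 0 + 25 = 44
σ = (0, 2, 3, 1): 2 + 17 + 10 + (-6) = 23
σ = (0, 3, 1, 2): 2 + 14 + 0 + (-1) = 15
σ = (0, 3, 2, 1): 2 + 14 + (-2) + (-6) = 8
σ = (1, 0, 2, 3): 18 + (-9) + (-2) + 25 = 32
σ = (1, 0, 3, 2): 18 + (-9) + 10 + (-1) = 18
σ = (1, 2, 0, 3): 18 + 17 + 11 + 25 = 71
σ = (1, 2, 3, 0): 18 + 17 + 10 + 2 = 47
σ = (1, 3, 0, 2): 18 + 14 + 11 + (-1) = 42
σ = (1, 3, 2, 0): 18 + 14 + (-2) + 2 = 32
σ = (2, 0, 1, 3): 18 + (-9) + 0 + 25 = 34
σ = (2, 0, 3, 1): 18 + (-9) + 10 + (-6) = 13
σ = (2, 1, 0, 3): 18 + 17 + 11 + 25 = 71
σ = (2, 1, 3, 0): 18 + 17 + 10 + 2 = 47
σ = (2, 3, 0, 1): 18 + 14 + 11 + (-6) = 37
σ = (2, 3, 1, 0): 18 + 14 + 0 + 2 = 34
σ = (3, 0, 1, 2): (-7) + (-9) + 0 + (-1) = -17
σ = (3, 0, 2, 1): (-7) + (-9) + (-2) + (-6) = -24
σ = (3, 1, 0, 2): (-7) + 17 + 11 + (-1) = 20
σ = (3, 1, 2, 0): (-7) + 17 + (-2) + 2 = 10
σ = (3, 2, 0, 1): (-7) + 17 + 11 + (-6) = 15
σ = (3, 2, 1, 0): (-7) + 17 + 0 + 2 = 12
Optimal value attained by: σ = (1, 2, 0, 3).
Answer: det⊕(A) = 71; verdict: SINGULAR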